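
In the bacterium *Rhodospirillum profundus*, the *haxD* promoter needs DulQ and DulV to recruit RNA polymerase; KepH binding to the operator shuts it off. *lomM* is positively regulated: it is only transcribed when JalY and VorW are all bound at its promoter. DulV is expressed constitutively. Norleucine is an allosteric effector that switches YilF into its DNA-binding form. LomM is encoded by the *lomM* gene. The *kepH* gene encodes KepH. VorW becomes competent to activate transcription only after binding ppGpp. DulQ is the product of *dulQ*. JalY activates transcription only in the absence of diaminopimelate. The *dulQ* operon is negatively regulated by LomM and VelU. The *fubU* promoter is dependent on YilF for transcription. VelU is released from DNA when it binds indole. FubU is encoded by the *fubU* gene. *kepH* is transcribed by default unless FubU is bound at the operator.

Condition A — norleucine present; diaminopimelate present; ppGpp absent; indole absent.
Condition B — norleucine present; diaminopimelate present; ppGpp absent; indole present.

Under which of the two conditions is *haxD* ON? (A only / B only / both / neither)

B only

Condition A:
Norleucine is present, so YilF is active.
No repressor is bound and YilF is active, so *fubU* is transcribed.
So FubU is produced and active.
With repressor FubU bound, *kepH* is not transcribed.
So KepH is not produced.
Diaminopimelate is present, so JalY is inactive.
ppGpp is absent, so VorW is inactive.
Required activator JalY is absent, so *lomM* is not transcribed.
So LomM is not produced.
Indole is absent, so VelU is active.
With repressor VelU bound, *dulQ* is not transcribed.
So DulQ is not produced.
DulV is produced constitutively and is active.
Required activator DulQ is absent, so *haxD* is not transcribed.
→ *haxD* is OFF in A.
Condition B:
Norleucine is present, so YilF is active.
No repressor is bound and YilF is active, so *fubU* is transcribed.
So FubU is produced and active.
With repressor FubU bound, *kepH* is not transcribed.
So KepH is not produced.
Diaminopimelate is present, so JalY is inactive.
ppGpp is absent, so VorW is inactive.
Required activator JalY is absent, so *lomM* is not transcribed.
So LomM is not produced.
Indole is present, so VelU is inactive.
With no repressor bound, *dulQ* is transcribed.
So DulQ is produced and active.
DulV is produced constitutively and is active.
No repressor is bound and DulQ and DulV are active, so *haxD* is transcribed.
→ *haxD* is ON in B.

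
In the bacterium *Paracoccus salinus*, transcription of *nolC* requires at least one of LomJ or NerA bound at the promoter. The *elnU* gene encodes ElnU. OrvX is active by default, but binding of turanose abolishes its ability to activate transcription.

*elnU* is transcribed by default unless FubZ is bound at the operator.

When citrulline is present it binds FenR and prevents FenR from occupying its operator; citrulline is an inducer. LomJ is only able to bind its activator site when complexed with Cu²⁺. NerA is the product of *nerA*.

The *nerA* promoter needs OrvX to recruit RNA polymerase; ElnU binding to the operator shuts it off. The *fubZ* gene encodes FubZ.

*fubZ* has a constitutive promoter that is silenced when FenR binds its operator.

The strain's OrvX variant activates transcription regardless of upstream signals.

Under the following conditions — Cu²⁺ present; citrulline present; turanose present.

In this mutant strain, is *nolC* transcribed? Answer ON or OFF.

Cu²⁺ is present, so LomJ is active.
OrvX is constitutively active in this strain.
Citrulline is present, so FenR is inactive.
With no repressor bound, *fubZ* is transcribed.
So FubZ is produced and active.
With repressor FubZ bound, *elnU* is not transcribed.
So ElnU is not produced.
No repressor is bound and OrvX is active, so *nerA* is transcribed.
So NerA is produced and active.
Activator LomJ is present, so *nolC* is transcribed.

ON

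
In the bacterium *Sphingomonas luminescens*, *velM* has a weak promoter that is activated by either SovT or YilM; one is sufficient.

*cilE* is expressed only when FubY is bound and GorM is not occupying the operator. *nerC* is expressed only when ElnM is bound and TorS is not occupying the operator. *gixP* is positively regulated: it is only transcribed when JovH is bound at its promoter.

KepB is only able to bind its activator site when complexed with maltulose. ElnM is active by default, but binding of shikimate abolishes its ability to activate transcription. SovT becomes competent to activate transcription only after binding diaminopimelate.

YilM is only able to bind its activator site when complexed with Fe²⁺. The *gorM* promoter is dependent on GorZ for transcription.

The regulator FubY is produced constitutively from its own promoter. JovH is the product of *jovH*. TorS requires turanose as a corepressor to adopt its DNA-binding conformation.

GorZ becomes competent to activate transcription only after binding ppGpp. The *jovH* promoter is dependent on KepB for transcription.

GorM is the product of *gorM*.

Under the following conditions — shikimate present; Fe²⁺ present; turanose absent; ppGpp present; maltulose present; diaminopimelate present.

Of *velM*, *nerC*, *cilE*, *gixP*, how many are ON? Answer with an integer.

Diaminopimelate is present, so SovT is active.
Fe²⁺ is present, so YilM is active.
Activator SovT is present, so *velM* is transcribed.
→ *velM* is ON.
Turanose is absent, so TorS is inactive.
Shikimate is present, so ElnM is inactive.
Required activator ElnM is absent, so *nerC* is not transcribed.
→ *nerC* is OFF.
FubY is produced constitutively and is active.
ppGpp is present, so GorZ is active.
No repressor is bound and GorZ is active, so *gorM* is transcribed.
So GorM is produced and active.
With repressor GorM bound, *cilE* is not transcribed.
→ *cilE* is OFF.
Maltulose is present, so KepB is active.
No repressor is bound and KepB is active, so *jovH* is transcribed.
So JovH is produced and active.
No repressor is bound and JovH is active, so *gixP* is transcribed.
→ *gixP* is ON.
2 of the 4 genes are transcribed.

2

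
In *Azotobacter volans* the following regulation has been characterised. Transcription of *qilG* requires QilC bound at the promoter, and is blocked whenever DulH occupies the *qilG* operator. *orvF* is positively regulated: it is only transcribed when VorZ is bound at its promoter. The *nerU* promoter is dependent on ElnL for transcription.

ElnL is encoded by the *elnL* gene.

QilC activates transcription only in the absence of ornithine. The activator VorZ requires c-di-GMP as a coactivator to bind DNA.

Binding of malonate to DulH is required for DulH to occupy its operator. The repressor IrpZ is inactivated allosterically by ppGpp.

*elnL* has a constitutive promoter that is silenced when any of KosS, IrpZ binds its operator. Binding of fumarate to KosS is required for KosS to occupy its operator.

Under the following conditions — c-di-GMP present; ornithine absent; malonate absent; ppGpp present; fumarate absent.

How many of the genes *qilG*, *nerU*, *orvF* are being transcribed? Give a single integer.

Ornithine is absent, so QilC is active.
Malonate is absent, so DulH is inactive.
No repressor is bound and QilC is active, so *qilG* is transcribed.
→ *qilG* is ON.
Fumarate is absent, so KosS is inactive.
ppGpp is present, so IrpZ is inactive.
With no repressor bound, *elnL* is transcribed.
So ElnL is produced and active.
No repressor is bound and ElnL is active, so *nerU* is transcribed.
→ *nerU* is ON.
c-di-GMP is present, so VorZ is active.
No repressor is bound and VorZ is active, so *orvF* is transcribed.
→ *orvF* is ON.
3 of the 3 genes are transcribed.

3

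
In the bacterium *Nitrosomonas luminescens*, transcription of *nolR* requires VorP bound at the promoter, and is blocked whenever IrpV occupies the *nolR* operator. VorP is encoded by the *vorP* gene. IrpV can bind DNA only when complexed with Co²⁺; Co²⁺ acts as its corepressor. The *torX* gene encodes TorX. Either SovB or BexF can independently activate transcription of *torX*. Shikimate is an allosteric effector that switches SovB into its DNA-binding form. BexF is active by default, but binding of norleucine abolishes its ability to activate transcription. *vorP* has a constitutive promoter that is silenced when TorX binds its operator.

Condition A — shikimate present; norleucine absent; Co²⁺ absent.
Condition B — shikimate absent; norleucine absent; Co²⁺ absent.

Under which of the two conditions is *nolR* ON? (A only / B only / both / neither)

Condition A:
Shikimate is present, so SovB is active.
Norleucine is absent, so BexF is active.
Activator SovB is present, so *torX* is transcribed.
So TorX is produced and active.
With repressor TorX bound, *vorP* is not transcribed.
So VorP is not produced.
Co²⁺ is absent, so IrpV is inactive.
Required activator VorP is absent, so *nolR* is not transcribed.
→ *nolR* is OFF in A.
Condition B:
Shikimate is absent, so SovB is inactive.
Norleucine is absent, so BexF is active.
Activator BexF is present, so *torX* is transcribed.
So TorX is produced and active.
With repressor TorX bound, *vorP* is not transcribed.
So VorP is not produced.
Co²⁺ is absent, so IrpV is inactive.
Required activator VorP is absent, so *nolR* is not transcribed.
→ *nolR* is OFF in B.

neither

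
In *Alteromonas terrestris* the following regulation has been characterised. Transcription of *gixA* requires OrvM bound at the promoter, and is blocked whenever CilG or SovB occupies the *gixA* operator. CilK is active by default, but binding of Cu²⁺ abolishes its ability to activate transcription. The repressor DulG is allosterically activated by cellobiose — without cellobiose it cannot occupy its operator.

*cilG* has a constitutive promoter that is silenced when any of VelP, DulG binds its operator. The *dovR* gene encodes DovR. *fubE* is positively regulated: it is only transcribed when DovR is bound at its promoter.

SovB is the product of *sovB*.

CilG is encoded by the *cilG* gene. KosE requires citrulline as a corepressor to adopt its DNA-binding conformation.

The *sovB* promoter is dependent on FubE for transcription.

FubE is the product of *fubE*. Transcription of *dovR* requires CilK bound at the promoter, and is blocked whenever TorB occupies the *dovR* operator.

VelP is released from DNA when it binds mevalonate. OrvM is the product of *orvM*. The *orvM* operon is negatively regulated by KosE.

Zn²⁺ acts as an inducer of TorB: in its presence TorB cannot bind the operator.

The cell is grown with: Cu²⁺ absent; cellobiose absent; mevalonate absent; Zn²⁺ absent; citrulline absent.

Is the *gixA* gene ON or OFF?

Mevalonate is absent, so VelP is active.
Cellobiose is absent, so DulG is inactive.
With repressor VelP bound, *cilG* is not transcribed.
So CilG is not produced.
Cu²⁺ is absent, so CilK is active.
Zn²⁺ is absent, so TorB is active.
With repressor TorB bound, *dovR* is not transcribed.
So DovR is not produced.
Required activator DovR is absent, so *fubE* is not transcribed.
So FubE is not produced.
Required activator FubE is absent, so *sovB* is not transcribed.
So SovB is not produced.
Citrulline is absent, so KosE is inactive.
With no repressor bound, *orvM* is transcribed.
So OrvM is produced and active.
No repressor is bound and OrvM is active, so *gixA* is transcribed.

ON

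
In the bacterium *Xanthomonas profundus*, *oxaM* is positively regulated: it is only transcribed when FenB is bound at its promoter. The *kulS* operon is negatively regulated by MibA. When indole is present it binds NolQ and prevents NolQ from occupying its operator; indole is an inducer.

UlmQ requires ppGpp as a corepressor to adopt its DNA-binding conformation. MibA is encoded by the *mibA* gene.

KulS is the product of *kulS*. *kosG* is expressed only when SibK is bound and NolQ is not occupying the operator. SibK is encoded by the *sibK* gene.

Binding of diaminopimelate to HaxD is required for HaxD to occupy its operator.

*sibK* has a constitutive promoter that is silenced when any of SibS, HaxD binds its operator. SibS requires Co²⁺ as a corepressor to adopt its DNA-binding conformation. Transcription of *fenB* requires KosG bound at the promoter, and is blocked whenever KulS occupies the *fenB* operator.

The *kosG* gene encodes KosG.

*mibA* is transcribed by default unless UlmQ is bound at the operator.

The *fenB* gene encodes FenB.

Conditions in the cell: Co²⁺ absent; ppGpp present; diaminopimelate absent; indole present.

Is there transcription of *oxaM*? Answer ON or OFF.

OFF

ppGpp is present, so UlmQ is active.
With repressor UlmQ bound, *mibA* is not transcribed.
So MibA is not produced.
With no repressor bound, *kulS* is transcribed.
So KulS is produced and active.
Indole is present, so NolQ is inactive.
Co²⁺ is absent, so SibS is inactive.
Diaminopimelate is absent, so HaxD is inactive.
With no repressor bound, *sibK* is transcribed.
So SibK is produced and active.
No repressor is bound and SibK is active, so *kosG* is transcribed.
So KosG is produced and active.
With repressor KulS bound, *fenB* is not transcribed.
So FenB is not produced.
Required activator FenB is absent, so *oxaM* is not transcribed.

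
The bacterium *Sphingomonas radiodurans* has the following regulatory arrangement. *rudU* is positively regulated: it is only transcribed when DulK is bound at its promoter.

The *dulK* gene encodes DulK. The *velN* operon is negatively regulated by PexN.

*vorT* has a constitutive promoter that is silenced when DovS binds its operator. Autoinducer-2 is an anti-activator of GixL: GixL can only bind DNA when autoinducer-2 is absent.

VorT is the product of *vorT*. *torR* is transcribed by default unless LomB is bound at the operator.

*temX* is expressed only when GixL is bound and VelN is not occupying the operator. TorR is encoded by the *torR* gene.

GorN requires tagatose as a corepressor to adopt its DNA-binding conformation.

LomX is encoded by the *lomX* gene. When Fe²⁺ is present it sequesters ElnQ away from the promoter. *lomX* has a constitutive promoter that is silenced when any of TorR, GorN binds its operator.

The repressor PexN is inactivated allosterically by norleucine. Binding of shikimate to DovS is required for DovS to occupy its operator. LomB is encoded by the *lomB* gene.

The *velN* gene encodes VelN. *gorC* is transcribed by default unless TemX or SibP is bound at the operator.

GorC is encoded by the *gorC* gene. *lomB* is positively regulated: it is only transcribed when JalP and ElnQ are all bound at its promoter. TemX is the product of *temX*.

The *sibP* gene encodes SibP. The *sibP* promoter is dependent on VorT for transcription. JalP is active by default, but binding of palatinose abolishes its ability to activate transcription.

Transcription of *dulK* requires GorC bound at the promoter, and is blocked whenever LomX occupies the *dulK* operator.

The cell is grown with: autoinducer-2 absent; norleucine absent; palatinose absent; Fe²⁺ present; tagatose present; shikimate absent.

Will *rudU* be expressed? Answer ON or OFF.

OFF

Palatinose is absent, so JalP is active.
Fe²⁺ is present, so ElnQ is inactive.
Required activator ElnQ is absent, so *lomB* is not transcribed.
So LomB is not produced.
With no repressor bound, *torR* is transcribed.
So TorR is produced and active.
Tagatose is present, so GorN is active.
With repressor TorR bound, *lomX* is not transcribed.
So LomX is not produced.
Norleucine is absent, so PexN is active.
With repressor PexN bound, *velN* is not transcribed.
So VelN is not produced.
Autoinducer-2 is absent, so GixL is active.
No repressor is bound and GixL is active, so *temX* is transcribed.
So TemX is produced and active.
Shikimate is absent, so DovS is inactive.
With no repressor bound, *vorT* is transcribed.
So VorT is produced and active.
No repressor is bound and VorT is active, so *sibP* is transcribed.
So SibP is produced and active.
With repressor TemX bound, *gorC* is not transcribed.
So GorC is not produced.
Required activator GorC is absent, so *dulK* is not transcribed.
So DulK is not produced.
Required activator DulK is absent, so *rudU* is not transcribed.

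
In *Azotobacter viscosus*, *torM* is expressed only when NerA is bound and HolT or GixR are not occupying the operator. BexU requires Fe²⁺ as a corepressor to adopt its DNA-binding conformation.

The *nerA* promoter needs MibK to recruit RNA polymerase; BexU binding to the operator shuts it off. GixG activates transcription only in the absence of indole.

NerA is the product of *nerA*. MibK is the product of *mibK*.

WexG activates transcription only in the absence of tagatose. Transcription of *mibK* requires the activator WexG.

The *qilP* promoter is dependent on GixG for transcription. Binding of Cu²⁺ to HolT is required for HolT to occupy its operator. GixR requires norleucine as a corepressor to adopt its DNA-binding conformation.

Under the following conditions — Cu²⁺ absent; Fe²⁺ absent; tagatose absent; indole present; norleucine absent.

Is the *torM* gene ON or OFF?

ON

Cu²⁺ is absent, so HolT is inactive.
Norleucine is absent, so GixR is inactive.
Fe²⁺ is absent, so BexU is inactive.
Tagatose is absent, so WexG is active.
No repressor is bound and WexG is active, so *mibK* is transcribed.
So MibK is produced and active.
No repressor is bound and MibK is active, so *nerA* is transcribed.
So NerA is produced and active.
No repressor is bound and NerA is active, so *torM* is transcribed.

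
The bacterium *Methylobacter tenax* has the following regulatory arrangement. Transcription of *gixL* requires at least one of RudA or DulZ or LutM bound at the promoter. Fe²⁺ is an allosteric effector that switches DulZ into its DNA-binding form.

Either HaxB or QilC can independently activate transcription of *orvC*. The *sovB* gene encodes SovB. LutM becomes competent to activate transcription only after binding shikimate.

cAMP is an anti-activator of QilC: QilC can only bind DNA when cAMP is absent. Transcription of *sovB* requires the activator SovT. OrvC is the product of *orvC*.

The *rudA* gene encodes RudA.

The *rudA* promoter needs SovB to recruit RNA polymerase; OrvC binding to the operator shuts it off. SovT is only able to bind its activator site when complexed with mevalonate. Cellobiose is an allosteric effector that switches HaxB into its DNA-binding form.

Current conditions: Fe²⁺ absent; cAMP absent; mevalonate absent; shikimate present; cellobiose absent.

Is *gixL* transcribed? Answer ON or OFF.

Cellobiose is absent, so HaxB is inactive.
cAMP is absent, so QilC is active.
Activator QilC is present, so *orvC* is transcribed.
So OrvC is produced and active.
Mevalonate is absent, so SovT is inactive.
Required activator SovT is absent, so *sovB* is not transcribed.
So SovB is not produced.
With repressor OrvC bound, *rudA* is not transcribed.
So RudA is not produced.
Fe²⁺ is absent, so DulZ is inactive.
Shikimate is present, so LutM is active.
Activator LutM is present, so *gixL* is transcribed.

ON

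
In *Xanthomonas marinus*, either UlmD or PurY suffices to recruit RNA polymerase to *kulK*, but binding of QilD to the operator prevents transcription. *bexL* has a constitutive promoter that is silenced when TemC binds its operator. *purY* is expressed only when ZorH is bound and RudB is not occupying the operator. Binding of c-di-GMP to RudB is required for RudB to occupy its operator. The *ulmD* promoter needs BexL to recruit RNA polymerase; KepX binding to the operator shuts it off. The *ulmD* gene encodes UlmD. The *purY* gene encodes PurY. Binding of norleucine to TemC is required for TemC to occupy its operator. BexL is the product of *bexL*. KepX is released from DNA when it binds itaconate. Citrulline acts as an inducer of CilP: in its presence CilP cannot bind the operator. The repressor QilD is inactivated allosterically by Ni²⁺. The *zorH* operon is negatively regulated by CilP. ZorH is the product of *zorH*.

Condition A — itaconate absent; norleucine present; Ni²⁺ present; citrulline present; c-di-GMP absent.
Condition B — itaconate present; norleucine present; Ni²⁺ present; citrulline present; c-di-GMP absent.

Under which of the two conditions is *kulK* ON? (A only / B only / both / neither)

both

Condition A:
Itaconate is absent, so KepX is active.
Norleucine is present, so TemC is active.
With repressor TemC bound, *bexL* is not transcribed.
So BexL is not produced.
With repressor KepX bound, *ulmD* is not transcribed.
So UlmD is not produced.
Ni²⁺ is present, so QilD is inactive.
Citrulline is present, so CilP is inactive.
With no repressor bound, *zorH* is transcribed.
So ZorH is produced and active.
c-di-GMP is absent, so RudB is inactive.
No repressor is bound and ZorH is active, so *purY* is transcribed.
So PurY is produced and active.
Activator PurY is present, so *kulK* is transcribed.
→ *kulK* is ON in A.
Condition B:
Itaconate is present, so KepX is inactive.
Norleucine is present, so TemC is active.
With repressor TemC bound, *bexL* is not transcribed.
So BexL is not produced.
Required activator BexL is absent, so *ulmD* is not transcribed.
So UlmD is not produced.
Ni²⁺ is present, so QilD is inactive.
Citrulline is present, so CilP is inactive.
With no repressor bound, *zorH* is transcribed.
So ZorH is produced and active.
c-di-GMP is absent, so RudB is inactive.
No repressor is bound and ZorH is active, so *purY* is transcribed.
So PurY is produced and active.
Activator PurY is present, so *kulK* is transcribed.
→ *kulK* is ON in B.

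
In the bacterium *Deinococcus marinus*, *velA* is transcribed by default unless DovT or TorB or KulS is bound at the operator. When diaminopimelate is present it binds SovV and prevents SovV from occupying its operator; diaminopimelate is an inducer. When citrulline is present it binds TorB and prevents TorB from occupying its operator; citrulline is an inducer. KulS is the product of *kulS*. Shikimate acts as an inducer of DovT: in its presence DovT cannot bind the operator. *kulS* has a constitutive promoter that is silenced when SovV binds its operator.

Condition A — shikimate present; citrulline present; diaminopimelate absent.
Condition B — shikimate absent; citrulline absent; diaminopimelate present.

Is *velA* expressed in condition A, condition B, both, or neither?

Condition A:
Shikimate is present, so DovT is inactive.
Citrulline is present, so TorB is inactive.
Diaminopimelate is absent, so SovV is active.
With repressor SovV bound, *kulS* is not transcribed.
So KulS is not produced.
With no repressor bound, *velA* is transcribed.
→ *velA* is ON in A.
Condition B:
Shikimate is absent, so DovT is active.
Citrulline is absent, so TorB is active.
Diaminopimelate is present, so SovV is inactive.
With no repressor bound, *kulS* is transcribed.
So KulS is produced and active.
With repressor DovT bound, *velA* is not transcribed.
→ *velA* is OFF in B.

A only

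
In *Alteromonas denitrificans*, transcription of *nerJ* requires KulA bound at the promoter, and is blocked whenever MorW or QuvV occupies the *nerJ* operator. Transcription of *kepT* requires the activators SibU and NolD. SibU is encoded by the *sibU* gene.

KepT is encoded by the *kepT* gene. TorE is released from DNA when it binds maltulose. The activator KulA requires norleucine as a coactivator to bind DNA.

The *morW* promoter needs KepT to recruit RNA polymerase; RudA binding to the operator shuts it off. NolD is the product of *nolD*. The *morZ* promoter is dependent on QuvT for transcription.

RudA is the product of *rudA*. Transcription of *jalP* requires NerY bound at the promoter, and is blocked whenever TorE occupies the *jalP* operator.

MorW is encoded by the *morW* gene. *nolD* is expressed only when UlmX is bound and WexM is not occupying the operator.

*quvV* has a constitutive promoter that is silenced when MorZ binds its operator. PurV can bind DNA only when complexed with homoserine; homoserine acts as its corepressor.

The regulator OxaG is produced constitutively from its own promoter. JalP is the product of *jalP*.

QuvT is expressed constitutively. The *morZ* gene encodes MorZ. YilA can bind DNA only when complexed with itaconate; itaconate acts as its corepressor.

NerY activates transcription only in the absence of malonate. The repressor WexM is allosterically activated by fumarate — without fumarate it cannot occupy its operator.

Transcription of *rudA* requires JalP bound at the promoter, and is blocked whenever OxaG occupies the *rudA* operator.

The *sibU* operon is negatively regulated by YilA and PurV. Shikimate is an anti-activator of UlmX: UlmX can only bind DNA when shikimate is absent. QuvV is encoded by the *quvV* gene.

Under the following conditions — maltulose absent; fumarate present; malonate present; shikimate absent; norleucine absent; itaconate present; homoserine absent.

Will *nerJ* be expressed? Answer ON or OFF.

OFF

Norleucine is absent, so KulA is inactive.
Itaconate is present, so YilA is active.
Homoserine is absent, so PurV is inactive.
With repressor YilA bound, *sibU* is not transcribed.
So SibU is not produced.
Shikimate is absent, so UlmX is active.
Fumarate is present, so WexM is active.
With repressor WexM bound, *nolD* is not transcribed.
So NolD is not produced.
Required activator SibU is absent, so *kepT* is not transcribed.
So KepT is not produced.
OxaG is produced constitutively and is active.
Maltulose is absent, so TorE is active.
Malonate is present, so NerY is inactive.
With repressor TorE bound, *jalP* is not transcribed.
So JalP is not produced.
With repressor OxaG bound, *rudA* is not transcribed.
So RudA is not produced.
Required activator KepT is absent, so *morW* is not transcribed.
So MorW is not produced.
QuvT is produced constitutively and is active.
No repressor is bound and QuvT is active, so *morZ* is transcribed.
So MorZ is produced and active.
With repressor MorZ bound, *quvV* is not transcribed.
So QuvV is not produced.
Required activator KulA is absent, so *nerJ* is not transcribed.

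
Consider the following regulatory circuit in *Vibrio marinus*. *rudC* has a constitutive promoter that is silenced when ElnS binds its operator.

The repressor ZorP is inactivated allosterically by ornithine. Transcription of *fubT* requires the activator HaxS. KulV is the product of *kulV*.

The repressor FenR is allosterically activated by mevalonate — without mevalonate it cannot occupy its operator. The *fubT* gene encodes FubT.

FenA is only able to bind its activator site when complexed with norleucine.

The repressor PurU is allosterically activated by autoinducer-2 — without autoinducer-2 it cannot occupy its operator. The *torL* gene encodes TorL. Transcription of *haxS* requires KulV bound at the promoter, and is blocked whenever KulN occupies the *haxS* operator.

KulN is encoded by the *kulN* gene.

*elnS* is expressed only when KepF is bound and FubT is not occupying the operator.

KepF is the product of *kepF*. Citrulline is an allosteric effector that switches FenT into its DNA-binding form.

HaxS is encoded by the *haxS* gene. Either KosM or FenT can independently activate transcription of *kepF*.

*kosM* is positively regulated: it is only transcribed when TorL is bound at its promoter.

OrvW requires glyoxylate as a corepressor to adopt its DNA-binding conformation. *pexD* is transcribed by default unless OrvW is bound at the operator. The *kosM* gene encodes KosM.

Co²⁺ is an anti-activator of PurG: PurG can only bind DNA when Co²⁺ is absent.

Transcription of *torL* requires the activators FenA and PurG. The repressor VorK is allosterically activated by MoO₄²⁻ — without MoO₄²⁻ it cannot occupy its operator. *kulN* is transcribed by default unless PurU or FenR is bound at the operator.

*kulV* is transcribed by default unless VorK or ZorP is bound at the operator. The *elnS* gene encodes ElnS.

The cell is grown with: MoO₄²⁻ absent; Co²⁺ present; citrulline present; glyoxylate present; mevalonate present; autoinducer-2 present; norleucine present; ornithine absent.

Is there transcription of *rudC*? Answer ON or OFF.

Norleucine is present, so FenA is active.
Co²⁺ is present, so PurG is inactive.
Required activator PurG is absent, so *torL* is not transcribed.
So TorL is not produced.
Required activator TorL is absent, so *kosM* is not transcribed.
So KosM is not produced.
Citrulline is present, so FenT is active.
Activator FenT is present, so *kepF* is transcribed.
So KepF is produced and active.
Autoinducer-2 is present, so PurU is active.
Mevalonate is present, so FenR is active.
With repressor PurU bound, *kulN* is not transcribed.
So KulN is not produced.
MoO₄²⁻ is absent, so VorK is inactive.
Ornithine is absent, so ZorP is active.
With repressor ZorP bound, *kulV* is not transcribed.
So KulV is not produced.
Required activator KulV is absent, so *haxS* is not transcribed.
So HaxS is not produced.
Required activator HaxS is absent, so *fubT* is not transcribed.
So FubT is not produced.
No repressor is bound and KepF is active, so *elnS* is transcribed.
So ElnS is produced and active.
With repressor ElnS bound, *rudC* is not transcribed.

OFF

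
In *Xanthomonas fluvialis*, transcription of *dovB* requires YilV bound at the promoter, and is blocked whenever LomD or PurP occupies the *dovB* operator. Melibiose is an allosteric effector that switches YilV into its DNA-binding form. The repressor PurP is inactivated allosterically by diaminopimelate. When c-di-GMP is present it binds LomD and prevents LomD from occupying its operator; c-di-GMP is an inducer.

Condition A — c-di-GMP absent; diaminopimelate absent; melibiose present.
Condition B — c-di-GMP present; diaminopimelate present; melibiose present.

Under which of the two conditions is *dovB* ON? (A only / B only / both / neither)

Condition A:
c-di-GMP is absent, so LomD is active.
Diaminopimelate is absent, so PurP is active.
Melibiose is present, so YilV is active.
With repressor LomD bound, *dovB* is not transcribed.
→ *dovB* is OFF in A.
Condition B:
c-di-GMP is present, so LomD is inactive.
Diaminopimelate is present, so PurP is inactive.
Melibiose is present, so YilV is active.
No repressor is bound and YilV is active, so *dovB* is transcribed.
→ *dovB* is ON in B.

B only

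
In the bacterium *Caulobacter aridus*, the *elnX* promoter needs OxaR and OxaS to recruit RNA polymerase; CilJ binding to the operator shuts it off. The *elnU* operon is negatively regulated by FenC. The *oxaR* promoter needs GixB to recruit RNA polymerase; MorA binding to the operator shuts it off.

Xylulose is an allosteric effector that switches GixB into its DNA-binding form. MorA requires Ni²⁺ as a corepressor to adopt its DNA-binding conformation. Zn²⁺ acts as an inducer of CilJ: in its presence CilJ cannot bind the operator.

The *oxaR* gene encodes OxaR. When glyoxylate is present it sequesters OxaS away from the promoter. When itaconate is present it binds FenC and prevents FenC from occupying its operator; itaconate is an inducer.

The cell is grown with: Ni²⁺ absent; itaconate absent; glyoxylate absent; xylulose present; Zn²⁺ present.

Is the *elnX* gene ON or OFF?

ON

Ni²⁺ is absent, so MorA is inactive.
Xylulose is present, so GixB is active.
No repressor is bound and GixB is active, so *oxaR* is transcribed.
So OxaR is produced and active.
Glyoxylate is absent, so OxaS is active.
Zn²⁺ is present, so CilJ is inactive.
No repressor is bound and OxaR and OxaS are active, so *elnX* is transcribed.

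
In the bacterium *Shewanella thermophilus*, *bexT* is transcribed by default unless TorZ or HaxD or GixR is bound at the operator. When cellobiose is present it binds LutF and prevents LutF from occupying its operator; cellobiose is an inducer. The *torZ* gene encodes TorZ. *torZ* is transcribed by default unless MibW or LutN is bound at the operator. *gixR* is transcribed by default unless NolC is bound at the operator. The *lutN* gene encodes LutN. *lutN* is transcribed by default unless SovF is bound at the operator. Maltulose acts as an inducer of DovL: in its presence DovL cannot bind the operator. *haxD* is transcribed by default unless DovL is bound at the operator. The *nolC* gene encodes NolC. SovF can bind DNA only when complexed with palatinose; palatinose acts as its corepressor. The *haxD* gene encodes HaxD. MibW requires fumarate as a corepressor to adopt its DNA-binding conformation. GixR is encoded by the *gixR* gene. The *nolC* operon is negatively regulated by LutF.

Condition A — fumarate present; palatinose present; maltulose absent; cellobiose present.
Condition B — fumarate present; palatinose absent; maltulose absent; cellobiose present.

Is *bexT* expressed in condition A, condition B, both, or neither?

Condition A:
Fumarate is present, so MibW is active.
Palatinose is present, so SovF is active.
With repressor SovF bound, *lutN* is not transcribed.
So LutN is not produced.
With repressor MibW bound, *torZ* is not transcribed.
So TorZ is not produced.
Maltulose is absent, so DovL is active.
With repressor DovL bound, *haxD* is not transcribed.
So HaxD is not produced.
Cellobiose is present, so LutF is inactive.
With no repressor bound, *nolC* is transcribed.
So NolC is produced and active.
With repressor NolC bound, *gixR* is not transcribed.
So GixR is not produced.
With no repressor bound, *bexT* is transcribed.
→ *bexT* is ON in A.
Condition B:
Fumarate is present, so MibW is active.
Palatinose is absent, so SovF is inactive.
With no repressor bound, *lutN* is transcribed.
So LutN is produced and active.
With repressor MibW bound, *torZ* is not transcribed.
So TorZ is not produced.
Maltulose is absent, so DovL is active.
With repressor DovL bound, *haxD* is not transcribed.
So HaxD is not produced.
Cellobiose is present, so LutF is inactive.
With no repressor bound, *nolC* is transcribed.
So NolC is produced and active.
With repressor NolC bound, *gixR* is not transcribed.
So GixR is not produced.
With no repressor bound, *bexT* is transcribed.
→ *bexT* is ON in B.

both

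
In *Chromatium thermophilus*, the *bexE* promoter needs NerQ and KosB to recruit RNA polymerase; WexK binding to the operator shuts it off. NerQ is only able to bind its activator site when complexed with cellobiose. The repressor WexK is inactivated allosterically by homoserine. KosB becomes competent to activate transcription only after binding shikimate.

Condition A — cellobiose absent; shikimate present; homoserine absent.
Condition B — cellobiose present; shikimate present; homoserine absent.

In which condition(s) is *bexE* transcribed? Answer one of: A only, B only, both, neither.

neither

Condition A:
Cellobiose is absent, so NerQ is inactive.
Shikimate is present, so KosB is active.
Homoserine is absent, so WexK is active.
With repressor WexK bound, *bexE* is not transcribed.
→ *bexE* is OFF in A.
Condition B:
Cellobiose is present, so NerQ is active.
Shikimate is present, so KosB is active.
Homoserine is absent, so WexK is active.
With repressor WexK bound, *bexE* is not transcribed.
→ *bexE* is OFF in B.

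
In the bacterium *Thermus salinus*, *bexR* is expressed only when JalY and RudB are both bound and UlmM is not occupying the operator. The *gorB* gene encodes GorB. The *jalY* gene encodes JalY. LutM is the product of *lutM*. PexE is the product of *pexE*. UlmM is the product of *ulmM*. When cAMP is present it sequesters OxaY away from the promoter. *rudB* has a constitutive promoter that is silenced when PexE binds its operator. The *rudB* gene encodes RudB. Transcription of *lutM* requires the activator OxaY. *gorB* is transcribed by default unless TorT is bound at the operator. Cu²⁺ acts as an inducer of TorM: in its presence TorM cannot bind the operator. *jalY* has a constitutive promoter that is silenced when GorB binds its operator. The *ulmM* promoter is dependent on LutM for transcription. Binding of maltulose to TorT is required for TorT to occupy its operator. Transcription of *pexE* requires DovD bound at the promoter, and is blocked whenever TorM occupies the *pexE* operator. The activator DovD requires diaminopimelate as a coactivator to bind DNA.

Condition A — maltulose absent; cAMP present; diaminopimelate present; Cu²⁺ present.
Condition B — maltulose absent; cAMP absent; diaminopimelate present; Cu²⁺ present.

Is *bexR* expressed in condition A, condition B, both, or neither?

Condition A:
Maltulose is absent, so TorT is inactive.
With no repressor bound, *gorB* is transcribed.
So GorB is produced and active.
With repressor GorB bound, *jalY* is not transcribed.
So JalY is not produced.
cAMP is present, so OxaY is inactive.
Required activator OxaY is absent, so *lutM* is not transcribed.
So LutM is not produced.
Required activator LutM is absent, so *ulmM* is not transcribed.
So UlmM is not produced.
Diaminopimelate is present, so DovD is active.
Cu²⁺ is present, so TorM is inactive.
No repressor is bound and DovD is active, so *pexE* is transcribed.
So PexE is produced and active.
With repressor PexE bound, *rudB* is not transcribed.
So RudB is not produced.
Required activator JalY is absent, so *bexR* is not transcribed.
→ *bexR* is OFF in A.
Condition B:
Maltulose is absent, so TorT is inactive.
With no repressor bound, *gorB* is transcribed.
So GorB is produced and active.
With repressor GorB bound, *jalY* is not transcribed.
So JalY is not produced.
cAMP is absent, so OxaY is active.
No repressor is bound and OxaY is active, so *lutM* is transcribed.
So LutM is produced and active.
No repressor is bound and LutM is active, so *ulmM* is transcribed.
So UlmM is produced and active.
Diaminopimelate is present, so DovD is active.
Cu²⁺ is present, so TorM is inactive.
No repressor is bound and DovD is active, so *pexE* is transcribed.
So PexE is produced and active.
With repressor PexE bound, *rudB* is not transcribed.
So RudB is not produced.
With repressor UlmM bound, *bexR* is not transcribed.
→ *bexR* is OFF in B.

neither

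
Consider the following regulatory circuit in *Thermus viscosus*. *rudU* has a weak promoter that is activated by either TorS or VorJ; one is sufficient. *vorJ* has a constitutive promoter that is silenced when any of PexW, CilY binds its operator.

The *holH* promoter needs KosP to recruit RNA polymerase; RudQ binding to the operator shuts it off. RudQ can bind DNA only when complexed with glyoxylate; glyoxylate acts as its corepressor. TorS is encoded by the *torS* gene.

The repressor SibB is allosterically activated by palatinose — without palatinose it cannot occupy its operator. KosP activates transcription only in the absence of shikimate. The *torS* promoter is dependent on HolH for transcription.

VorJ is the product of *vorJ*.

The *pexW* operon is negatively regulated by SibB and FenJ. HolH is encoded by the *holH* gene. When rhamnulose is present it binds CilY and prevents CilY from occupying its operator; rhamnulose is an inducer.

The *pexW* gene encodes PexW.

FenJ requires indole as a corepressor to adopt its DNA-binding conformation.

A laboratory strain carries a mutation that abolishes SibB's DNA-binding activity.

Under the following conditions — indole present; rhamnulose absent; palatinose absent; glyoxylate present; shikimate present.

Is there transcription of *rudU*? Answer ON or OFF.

Shikimate is present, so KosP is inactive.
Glyoxylate is present, so RudQ is active.
With repressor RudQ bound, *holH* is not transcribed.
So HolH is not produced.
Required activator HolH is absent, so *torS* is not transcribed.
So TorS is not produced.
SibB is non-functional in this strain, so it has no effect.
Indole is present, so FenJ is active.
With repressor FenJ bound, *pexW* is not transcribed.
So PexW is not produced.
Rhamnulose is absent, so CilY is active.
With repressor CilY bound, *vorJ* is not transcribed.
So VorJ is not produced.
No activator is available at the *rudU* promoter, so *rudU* is not transcribed.

OFF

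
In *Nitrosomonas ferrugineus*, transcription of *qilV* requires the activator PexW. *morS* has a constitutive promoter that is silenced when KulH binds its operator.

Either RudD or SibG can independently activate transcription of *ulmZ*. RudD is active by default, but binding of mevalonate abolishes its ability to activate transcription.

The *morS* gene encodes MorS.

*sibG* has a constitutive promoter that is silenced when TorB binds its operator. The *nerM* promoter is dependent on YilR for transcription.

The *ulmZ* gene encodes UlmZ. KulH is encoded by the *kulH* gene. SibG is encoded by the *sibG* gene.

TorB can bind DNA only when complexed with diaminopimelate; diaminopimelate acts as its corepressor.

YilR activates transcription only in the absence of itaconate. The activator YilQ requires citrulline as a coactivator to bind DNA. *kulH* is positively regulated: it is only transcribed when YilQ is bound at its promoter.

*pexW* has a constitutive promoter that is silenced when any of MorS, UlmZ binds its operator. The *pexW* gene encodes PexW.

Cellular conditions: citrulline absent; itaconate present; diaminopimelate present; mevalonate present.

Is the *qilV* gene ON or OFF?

Citrulline is absent, so YilQ is inactive.
Required activator YilQ is absent, so *kulH* is not transcribed.
So KulH is not produced.
With no repressor bound, *morS* is transcribed.
So MorS is produced and active.
Mevalonate is present, so RudD is inactive.
Diaminopimelate is present, so TorB is active.
With repressor TorB bound, *sibG* is not transcribed.
So SibG is not produced.
No activator is available at the *ulmZ* promoter, so *ulmZ* is not transcribed.
So UlmZ is not produced.
With repressor MorS bound, *pexW* is not transcribed.
So PexW is not produced.
Required activator PexW is absent, so *qilV* is not transcribed.

OFF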